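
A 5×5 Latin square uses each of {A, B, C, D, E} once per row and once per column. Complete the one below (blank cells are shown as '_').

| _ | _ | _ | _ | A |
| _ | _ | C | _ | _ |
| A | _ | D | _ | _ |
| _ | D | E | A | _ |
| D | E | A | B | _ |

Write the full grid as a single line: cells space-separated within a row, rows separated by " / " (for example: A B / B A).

E C B D A / B A C E D / A B D C E / C D E A B / D E A B C

(r1,c3) = B
(r5,c5) = C
(r1,c2) = C
(r3,c2) = B
(r3,c5) = E
(r4,c5) = B
(r1,c1) = E
(r1,c4) = D
(r2,c1) = B
(r2,c2) = A
(r2,c4) = E
(r2,c5) = D
(r3,c4) = C
(r4,c1) = C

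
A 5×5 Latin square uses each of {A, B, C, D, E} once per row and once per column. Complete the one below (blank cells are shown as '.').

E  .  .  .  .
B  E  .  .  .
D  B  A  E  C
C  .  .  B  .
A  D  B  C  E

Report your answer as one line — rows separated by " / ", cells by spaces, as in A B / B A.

(r4,c2): row 4 has {B,C}; column 2 has {B,D,E}, so it must be A.
(r4,c5): row 4 has {A,B,C}; column 5 has {C,E}, so it must be D.
(r1,c2): row 1 has {E}; column 2 has {A,B,D,E}, so it must be C.
(r1,c3): row 1 has {C,E}; column 3 has {A,B}, so it must be D.
(r1,c4): row 1 has {C,D,E}; column 4 has {B,C,E}, so it must be A.
(r1,c5): row 1 has {A,C,D,E}; column 5 has {C,D,E}, so it must be B.
(r2,c3): row 2 has {B,E}; column 3 has {A,B,D}, so it must be C.
(r2,c4): row 2 has {B,C,E}; column 4 has {A,B,C,E}, so it must be D.
(r2,c5): row 2 has {B,C,D,E}; column 5 has {B,C,D,E}, so it must be A.
(r4,c3): row 4 has {A,B,C,D}; column 3 has {A,B,C,D}, so it must be E.

E C D A B / B E C D A / D B A E C / C A E B D / A D B C E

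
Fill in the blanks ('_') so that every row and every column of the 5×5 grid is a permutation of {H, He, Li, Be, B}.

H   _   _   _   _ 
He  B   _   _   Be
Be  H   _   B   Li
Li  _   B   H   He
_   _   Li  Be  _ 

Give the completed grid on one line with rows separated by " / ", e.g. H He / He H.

H Li Be He B / He B H Li Be / Be H He B Li / Li Be B H He / B He Li Be H

(r1,c5) = B
(r2,c3) = H
(r2,c4) = Li
(r3,c3) = He
(r4,c2) = Be
(r5,c1) = B
(r5,c2) = He
(r5,c5) = H
(r1,c2) = Li
(r1,c3) = Be
(r1,c4) = He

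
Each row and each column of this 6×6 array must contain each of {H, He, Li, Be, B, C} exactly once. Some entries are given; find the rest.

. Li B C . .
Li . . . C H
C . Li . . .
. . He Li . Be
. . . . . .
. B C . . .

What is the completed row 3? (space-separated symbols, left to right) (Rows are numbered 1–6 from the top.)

C H Li Be He B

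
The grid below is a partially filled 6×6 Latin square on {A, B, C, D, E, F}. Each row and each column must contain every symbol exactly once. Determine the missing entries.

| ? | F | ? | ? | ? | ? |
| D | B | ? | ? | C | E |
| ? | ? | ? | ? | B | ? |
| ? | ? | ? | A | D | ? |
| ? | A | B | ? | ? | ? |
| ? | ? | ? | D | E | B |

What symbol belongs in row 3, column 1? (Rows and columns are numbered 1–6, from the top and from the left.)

F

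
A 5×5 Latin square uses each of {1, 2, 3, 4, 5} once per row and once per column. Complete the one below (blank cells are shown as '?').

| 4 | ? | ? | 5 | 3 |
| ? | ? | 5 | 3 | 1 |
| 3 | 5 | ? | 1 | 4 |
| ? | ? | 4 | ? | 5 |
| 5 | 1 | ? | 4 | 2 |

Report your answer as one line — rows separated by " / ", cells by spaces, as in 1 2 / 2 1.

(r1,c2): row 1 has {3,4,5}; column 2 has {1,5}, so it must be 2.
(r1,c3): row 1 has {2,3,4,5}; column 3 has {4,5}, so it must be 1.
(r2,c1): row 2 has {1,3,5}; column 1 has {3,4,5}, so it must be 2.
(r2,c2): row 2 has {1,2,3,5}; column 2 has {1,2,5}, so it must be 4.
(r3,c3): row 3 has {1,3,4,5}; column 3 has {1,4,5}, so it must be 2.
(r4,c1): row 4 has {4,5}; column 1 has {2,3,4,5}, so it must be 1.
(r4,c2): row 4 has {1,4,5}; column 2 has {1,2,4,5}, so it must be 3.
(r4,c4): row 4 has {1,3,4,5}; column 4 has {1,3,4,5}, so it must be 2.
(r5,c3): row 5 has {1,2,4,5}; column 3 has {1,2,4,5}, so it must be 3.

4 2 1 5 3 / 2 4 5 3 1 / 3 5 2 1 4 / 1 3 4 2 5 / 5 1 3 4 2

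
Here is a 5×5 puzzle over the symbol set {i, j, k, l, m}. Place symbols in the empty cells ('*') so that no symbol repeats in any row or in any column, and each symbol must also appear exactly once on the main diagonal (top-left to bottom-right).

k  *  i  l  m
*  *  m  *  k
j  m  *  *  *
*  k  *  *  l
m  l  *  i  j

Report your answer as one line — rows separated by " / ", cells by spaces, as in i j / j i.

k j i l m / l i m j k / j m l k i / i k j m l / m l k i j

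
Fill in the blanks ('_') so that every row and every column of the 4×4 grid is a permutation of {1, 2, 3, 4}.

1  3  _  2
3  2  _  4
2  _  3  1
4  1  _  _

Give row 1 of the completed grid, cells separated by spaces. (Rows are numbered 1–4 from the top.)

1 3 4 2

Cell (r1,c3): row 1 has {1,2,3}; column 3 has {3} → 4.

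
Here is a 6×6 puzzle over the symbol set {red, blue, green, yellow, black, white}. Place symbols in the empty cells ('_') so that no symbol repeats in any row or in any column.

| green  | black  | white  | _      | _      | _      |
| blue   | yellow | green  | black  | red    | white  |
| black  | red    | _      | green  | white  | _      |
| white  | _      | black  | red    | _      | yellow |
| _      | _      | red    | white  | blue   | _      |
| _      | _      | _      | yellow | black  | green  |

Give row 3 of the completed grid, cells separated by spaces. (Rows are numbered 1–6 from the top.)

black red yellow green white blue

(r1,c4) = blue
(r1,c5) = yellow
(r1,c6) = red
(r3,c6) = blue
(r4,c5) = green
(r5,c1) = yellow
(r5,c2) = green
(r5,c6) = black
(r6,c1) = red
(r6,c3) = blue
(r3,c3) = yellow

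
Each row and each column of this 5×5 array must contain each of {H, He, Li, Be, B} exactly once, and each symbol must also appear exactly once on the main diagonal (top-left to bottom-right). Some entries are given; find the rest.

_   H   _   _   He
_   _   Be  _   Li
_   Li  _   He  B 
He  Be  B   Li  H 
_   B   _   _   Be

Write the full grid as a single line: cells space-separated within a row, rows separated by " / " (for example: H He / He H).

B H Li Be He / H He Be B Li / Be Li H He B / He Be B Li H / Li B He H Be

(r1,c1) = B
(r1,c3) = Li
(r1,c4) = Be
(r2,c1) = H
(r2,c2) = He
(r2,c4) = B
(r3,c1) = Be
(r3,c3) = H
(r5,c1) = Li
(r5,c3) = He
(r5,c4) = H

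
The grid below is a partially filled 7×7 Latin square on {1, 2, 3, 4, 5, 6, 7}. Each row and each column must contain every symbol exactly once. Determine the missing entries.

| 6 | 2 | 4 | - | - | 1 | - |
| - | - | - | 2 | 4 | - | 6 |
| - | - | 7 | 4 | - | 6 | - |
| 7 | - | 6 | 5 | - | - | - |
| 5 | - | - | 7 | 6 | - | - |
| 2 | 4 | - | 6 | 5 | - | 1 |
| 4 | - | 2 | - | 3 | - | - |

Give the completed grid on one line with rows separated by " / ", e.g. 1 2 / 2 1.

6 2 4 3 7 1 5 / 1 7 5 2 4 3 6 / 3 5 7 4 1 6 2 / 7 1 6 5 2 4 3 / 5 3 1 7 6 2 4 / 2 4 3 6 5 7 1 / 4 6 2 1 3 5 7

(r1,c4): row 1 has {1,2,4,6}; column 4 has {2,4,5,6,7}, so it must be 3.
(r1,c5): row 1 has {1,2,3,4,6}; column 5 has {3,4,5,6}, so it must be 7.
(r1,c7): row 1 has {1,2,3,4,6,7}; column 7 has {1,6}, so it must be 5.
(r6,c3): row 6 has {1,2,4,5,6}; column 3 has {2,4,6,7}, so it must be 3.
(r6,c6): row 6 has {1,2,3,4,5,6}; column 6 has {1,6}, so it must be 7.
(r7,c4): row 7 has {2,3,4}; column 4 has {2,3,4,5,6,7}, so it must be 1.
(r7,c6): row 7 has {1,2,3,4}; column 6 has {1,6,7}, so it must be 5.
(r7,c7): row 7 has {1,2,3,4,5}; column 7 has {1,5,6}, so it must be 7.
(r2,c6): row 2 has {2,4,6}; column 6 has {1,5,6,7}, so it must be 3.
(r5,c3): row 5 has {5,6,7}; column 3 has {2,3,4,6,7}, so it must be 1.
(r7,c2): row 7 has {1,2,3,4,5,7}; column 2 has {2,4}, so it must be 6.
(r2,c1): row 2 has {2,3,4,6}; column 1 has {2,4,5,6,7}, so it must be 1.
(r2,c3): row 2 has {1,2,3,4,6}; column 3 has {1,2,3,4,6,7}, so it must be 5.
(r3,c1): row 3 has {4,6,7}; column 1 has {1,2,4,5,6,7}, so it must be 3.
(r3,c7): row 3 has {3,4,6,7}; column 7 has {1,5,6,7}, so it must be 2.
(r5,c2): row 5 has {1,5,6,7}; column 2 has {2,4,6}, so it must be 3.
(r5,c7): row 5 has {1,3,5,6,7}; column 7 has {1,2,5,6,7}, so it must be 4.
(r2,c2): row 2 has {1,2,3,4,5,6}; column 2 has {2,3,4,6}, so it must be 7.
(r3,c5): row 3 has {2,3,4,6,7}; column 5 has {3,4,5,6,7}, so it must be 1.
(r4,c2): row 4 has {5,6,7}; column 2 has {2,3,4,6,7}, so it must be 1.
(r4,c5): row 4 has {1,5,6,7}; column 5 has {1,3,4,5,6,7}, so it must be 2.
(r4,c6): row 4 has {1,2,5,6,7}; column 6 has {1,3,5,6,7}, so it must be 4.
(r4,c7): row 4 has {1,2,4,5,6,7}; column 7 has {1,2,4,5,6,7}, so it must be 3.
(r5,c6): row 5 has {1,3,4,5,6,7}; column 6 has {1,3,4,5,6,7}, so it must be 2.
(r3,c2): row 3 has {1,2,3,4,6,7}; column 2 has {1,2,3,4,6,7}, so it must be 5.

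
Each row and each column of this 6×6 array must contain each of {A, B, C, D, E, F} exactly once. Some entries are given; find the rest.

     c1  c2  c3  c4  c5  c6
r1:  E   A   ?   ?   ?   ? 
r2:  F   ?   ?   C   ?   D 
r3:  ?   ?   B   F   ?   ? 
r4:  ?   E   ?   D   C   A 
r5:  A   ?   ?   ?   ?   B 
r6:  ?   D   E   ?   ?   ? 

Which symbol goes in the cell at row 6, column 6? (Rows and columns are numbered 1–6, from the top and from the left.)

F

Cell (r1,c4): row 1 has {A,E}; column 4 has {C,D,F} → B.
Cell (r2,c2): row 2 has {C,D,F}; column 2 has {A,D,E} → B.
Cell (r2,c3): row 2 has {B,C,D,F}; column 3 has {B,E} → A.
Cell (r2,c5): row 2 has {A,B,C,D,F}; column 5 has {C} → E.
Cell (r3,c2): row 3 has {B,F}; column 2 has {A,B,D,E} → C.
Cell (r3,c6): row 3 has {B,C,F}; column 6 has {A,B,D} → E.
Cell (r4,c1): row 4 has {A,C,D,E}; column 1 has {A,E,F} → B.
Cell (r4,c3): row 4 has {A,B,C,D,E}; column 3 has {A,B,E} → F.
Cell (r5,c2): row 5 has {A,B}; column 2 has {A,B,C,D,E} → F.
Cell (r5,c4): row 5 has {A,B,F}; column 4 has {B,C,D,F} → E.
Cell (r5,c5): row 5 has {A,B,E,F}; column 5 has {C,E} → D.
Cell (r6,c1): row 6 has {D,E}; column 1 has {A,B,E,F} → C.
Cell (r6,c4): row 6 has {C,D,E}; column 4 has {B,C,D,E,F} → A.
Cell (r6,c6): row 6 has {A,C,D,E}; column 6 has {A,B,D,E} → F.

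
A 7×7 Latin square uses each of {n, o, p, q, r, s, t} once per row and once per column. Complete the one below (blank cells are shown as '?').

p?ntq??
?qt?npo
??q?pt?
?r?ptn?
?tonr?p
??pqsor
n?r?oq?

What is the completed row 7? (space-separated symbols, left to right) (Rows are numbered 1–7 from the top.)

n p r s o q t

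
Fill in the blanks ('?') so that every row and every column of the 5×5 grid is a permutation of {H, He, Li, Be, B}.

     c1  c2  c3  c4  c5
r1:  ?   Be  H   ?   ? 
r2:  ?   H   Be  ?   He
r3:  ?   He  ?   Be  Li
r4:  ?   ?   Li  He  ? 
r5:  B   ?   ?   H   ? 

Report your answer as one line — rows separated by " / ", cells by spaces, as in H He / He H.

He Be H Li B / Li H Be B He / H He B Be Li / Be B Li He H / B Li He H Be

row 1 has {H,Be}; column 5 has {He,Li} — only B is left for (r1,c5).
row 2 has {H,He,Be}; column 1 has {B} — only Li is left for (r2,c1).
row 2 has {H,He,Li,Be}; column 4 has {H,He,Be} — only B is left for (r2,c4).
row 3 has {He,Li,Be}; column 1 has {Li,B} — only H is left for (r3,c1).
row 3 has {H,He,Li,Be}; column 3 has {H,Li,Be} — only B is left for (r3,c3).
row 4 has {He,Li}; column 1 has {H,Li,B} — only Be is left for (r4,c1).
row 4 has {He,Li,Be}; column 2 has {H,He,Be} — only B is left for (r4,c2).
row 4 has {He,Li,Be,B}; column 5 has {He,Li,B} — only H is left for (r4,c5).
row 5 has {H,B}; column 2 has {H,He,Be,B} — only Li is left for (r5,c2).
row 5 has {H,Li,B}; column 3 has {H,Li,Be,B} — only He is left for (r5,c3).
row 5 has {H,He,Li,B}; column 5 has {H,He,Li,B} — only Be is left for (r5,c5).
row 1 has {H,Be,B}; column 1 has {H,Li,Be,B} — only He is left for (r1,c1).
row 1 has {H,He,Be,B}; column 4 has {H,He,Be,B} — only Li is left for (r1,c4).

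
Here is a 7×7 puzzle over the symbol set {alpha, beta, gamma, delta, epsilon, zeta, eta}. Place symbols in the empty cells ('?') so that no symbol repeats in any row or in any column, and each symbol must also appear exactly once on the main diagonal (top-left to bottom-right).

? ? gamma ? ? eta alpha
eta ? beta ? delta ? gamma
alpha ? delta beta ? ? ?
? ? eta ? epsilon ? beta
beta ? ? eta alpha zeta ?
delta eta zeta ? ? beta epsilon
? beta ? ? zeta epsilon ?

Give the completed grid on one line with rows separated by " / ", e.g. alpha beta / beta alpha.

(r1,c5) = beta
(r2,c6) = alpha
(r3,c6) = gamma
(r4,c6) = delta
(r5,c3) = epsilon
(r5,c7) = delta
(r6,c5) = gamma
(r7,c1) = gamma
(r7,c3) = alpha
(r7,c4) = delta
(r7,c7) = eta
(r3,c5) = eta
(r3,c7) = zeta
(r4,c1) = zeta
(r4,c4) = gamma
(r5,c2) = gamma
(r6,c4) = alpha
(r1,c1) = epsilon
(r1,c4) = zeta
(r2,c2) = zeta
(r2,c4) = epsilon
(r3,c2) = epsilon
(r4,c2) = alpha
(r1,c2) = delta

epsilon delta gamma zeta beta eta alpha / eta zeta beta epsilon delta alpha gamma / alpha epsilon delta beta eta gamma zeta / zeta alpha eta gamma epsilon delta beta / beta gamma epsilon eta alpha zeta delta / delta eta zeta alpha gamma beta epsilon / gamma beta alpha delta zeta epsilon eta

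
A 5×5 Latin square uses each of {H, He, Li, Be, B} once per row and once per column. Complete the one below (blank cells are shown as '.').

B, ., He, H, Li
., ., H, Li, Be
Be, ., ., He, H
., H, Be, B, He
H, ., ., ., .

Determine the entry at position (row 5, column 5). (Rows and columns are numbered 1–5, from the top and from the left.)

At row 1, column 2: row 1 has {H,He,Li,B}; column 2 has {H}; that leaves Be.
At row 2, column 1: row 2 has {H,Li,Be}; column 1 has {H,Be,B}; that leaves He.
At row 2, column 2: row 2 has {H,He,Li,Be}; column 2 has {H,Be}; that leaves B.
At row 3, column 2: row 3 has {H,He,Be}; column 2 has {H,Be,B}; that leaves Li.
At row 3, column 3: row 3 has {H,He,Li,Be}; column 3 has {H,He,Be}; that leaves B.
At row 4, column 1: row 4 has {H,He,Be,B}; column 1 has {H,He,Be,B}; that leaves Li.
At row 5, column 2: row 5 has {H}; column 2 has {H,Li,Be,B}; that leaves He.
At row 5, column 3: row 5 has {H,He}; column 3 has {H,He,Be,B}; that leaves Li.
At row 5, column 4: row 5 has {H,He,Li}; column 4 has {H,He,Li,B}; that leaves Be.
At row 5, column 5: row 5 has {H,He,Li,Be}; column 5 has {H,He,Li,Be}; that leaves B.

B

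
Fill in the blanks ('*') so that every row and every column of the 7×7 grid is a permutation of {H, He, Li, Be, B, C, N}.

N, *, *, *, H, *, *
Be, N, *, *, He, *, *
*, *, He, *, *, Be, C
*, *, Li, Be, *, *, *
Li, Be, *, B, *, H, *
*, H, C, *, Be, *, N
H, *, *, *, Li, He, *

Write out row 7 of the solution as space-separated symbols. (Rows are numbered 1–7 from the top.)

H C B N Li He Be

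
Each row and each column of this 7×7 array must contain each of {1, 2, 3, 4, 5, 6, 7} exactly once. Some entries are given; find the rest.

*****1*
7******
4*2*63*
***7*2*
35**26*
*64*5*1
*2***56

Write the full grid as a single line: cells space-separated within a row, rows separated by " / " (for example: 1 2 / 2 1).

5 7 6 2 4 1 3 / 7 3 5 6 1 4 2 / 4 1 2 5 6 3 7 / 6 4 1 7 3 2 5 / 3 5 7 1 2 6 4 / 2 6 4 3 5 7 1 / 1 2 3 4 7 5 6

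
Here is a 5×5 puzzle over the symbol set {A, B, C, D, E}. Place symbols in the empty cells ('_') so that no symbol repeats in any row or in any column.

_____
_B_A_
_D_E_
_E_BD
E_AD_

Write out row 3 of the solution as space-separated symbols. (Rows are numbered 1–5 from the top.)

C D B E A

(r1,c4): row 1 is empty so far; column 4 has {A,B,D,E}, so it must be C.
(r4,c3): row 4 has {B,D,E}; column 3 has {A}, so it must be C.
(r5,c2): row 5 has {A,D,E}; column 2 has {B,D,E}, so it must be C.
(r5,c5): row 5 has {A,C,D,E}; column 5 has {D}, so it must be B.
(r1,c2): row 1 has {C}; column 2 has {B,C,D,E}, so it must be A.
(r1,c5): row 1 has {A,C}; column 5 has {B,D}, so it must be E.
(r2,c5): row 2 has {A,B}; column 5 has {B,D,E}, so it must be C.
(r3,c3): row 3 has {D,E}; column 3 has {A,C}, so it must be B.
(r3,c5): row 3 has {B,D,E}; column 5 has {B,C,D,E}, so it must be A.
(r4,c1): row 4 has {B,C,D,E}; column 1 has {E}, so it must be A.
(r1,c3): row 1 has {A,C,E}; column 3 has {A,B,C}, so it must be D.
(r2,c1): row 2 has {A,B,C}; column 1 has {A,E}, so it must be D.
(r2,c3): row 2 has {A,B,C,D}; column 3 has {A,B,C,D}, so it must be E.
(r3,c1): row 3 has {A,B,D,E}; column 1 has {A,D,E}, so it must be C.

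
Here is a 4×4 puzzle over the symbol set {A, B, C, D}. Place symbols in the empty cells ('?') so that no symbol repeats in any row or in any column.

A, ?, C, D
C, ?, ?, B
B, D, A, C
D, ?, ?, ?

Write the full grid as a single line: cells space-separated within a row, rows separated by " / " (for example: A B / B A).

A B C D / C A D B / B D A C / D C B A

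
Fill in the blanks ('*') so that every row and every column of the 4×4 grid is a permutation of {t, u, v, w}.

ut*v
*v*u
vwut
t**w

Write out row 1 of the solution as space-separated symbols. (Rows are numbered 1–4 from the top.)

u t w v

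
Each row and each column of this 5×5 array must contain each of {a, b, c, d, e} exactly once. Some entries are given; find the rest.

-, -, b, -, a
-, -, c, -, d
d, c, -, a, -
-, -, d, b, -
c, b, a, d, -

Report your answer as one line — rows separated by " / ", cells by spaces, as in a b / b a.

e d b c a / b a c e d / d c e a b / a e d b c / c b a d e

(r1,c1) = e
(r1,c2) = d
(r1,c4) = c
(r2,c4) = e
(r3,c3) = e
(r3,c5) = b
(r4,c1) = a
(r4,c2) = e
(r4,c5) = c
(r5,c5) = e
(r2,c1) = b
(r2,c2) = a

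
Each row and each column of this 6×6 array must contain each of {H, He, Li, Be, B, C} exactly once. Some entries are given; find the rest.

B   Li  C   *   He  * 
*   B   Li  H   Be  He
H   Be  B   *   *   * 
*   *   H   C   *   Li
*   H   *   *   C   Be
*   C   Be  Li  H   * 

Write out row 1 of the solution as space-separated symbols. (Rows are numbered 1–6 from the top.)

B Li C Be He H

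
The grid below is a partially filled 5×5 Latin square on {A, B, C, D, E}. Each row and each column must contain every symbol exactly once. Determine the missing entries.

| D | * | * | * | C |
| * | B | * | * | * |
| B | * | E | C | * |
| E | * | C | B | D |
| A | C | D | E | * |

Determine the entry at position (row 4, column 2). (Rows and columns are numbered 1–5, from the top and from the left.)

A

row 1 has {C,D}; column 4 has {B,C,E} — only A is left for (r1,c4).
row 2 has {B}; column 1 has {A,B,D,E} — only C is left for (r2,c1).
row 2 has {B,C}; column 3 has {C,D,E} — only A is left for (r2,c3).
row 2 has {A,B,C}; column 4 has {A,B,C,E} — only D is left for (r2,c4).
row 2 has {A,B,C,D}; column 5 has {C,D} — only E is left for (r2,c5).
row 3 has {B,C,E}; column 5 has {C,D,E} — only A is left for (r3,c5).
row 4 has {B,C,D,E}; column 2 has {B,C} — only A is left for (r4,c2).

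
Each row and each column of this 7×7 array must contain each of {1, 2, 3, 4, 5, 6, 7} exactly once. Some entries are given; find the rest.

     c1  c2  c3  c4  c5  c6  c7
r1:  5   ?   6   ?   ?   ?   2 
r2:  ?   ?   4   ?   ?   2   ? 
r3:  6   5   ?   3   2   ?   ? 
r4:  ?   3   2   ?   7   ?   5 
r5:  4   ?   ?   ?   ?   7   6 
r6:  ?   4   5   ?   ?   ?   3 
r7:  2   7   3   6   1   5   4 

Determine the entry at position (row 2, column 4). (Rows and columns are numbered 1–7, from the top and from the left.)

(r1,c2) = 1
(r2,c2) = 6
(r4,c1) = 1
(r4,c4) = 4
(r4,c6) = 6
(r5,c2) = 2
(r5,c3) = 1
(r5,c4) = 5
(r5,c5) = 3
(r6,c1) = 7
(r6,c5) = 6
(r6,c6) = 1
(r1,c4) = 7
(r1,c5) = 4
(r1,c6) = 3
(r2,c1) = 3
(r2,c4) = 1

1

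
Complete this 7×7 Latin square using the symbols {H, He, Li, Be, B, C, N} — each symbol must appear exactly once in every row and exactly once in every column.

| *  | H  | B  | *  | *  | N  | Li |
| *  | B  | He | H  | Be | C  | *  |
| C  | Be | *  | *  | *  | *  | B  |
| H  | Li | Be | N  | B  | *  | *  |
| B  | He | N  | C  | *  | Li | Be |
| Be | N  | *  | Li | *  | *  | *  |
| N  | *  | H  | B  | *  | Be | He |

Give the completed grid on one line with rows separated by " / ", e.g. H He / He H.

Cell (r1,c1): row 1 has {H,Li,B,N}; column 1 has {H,Be,B,C,N} → He.
Cell (r1,c4): row 1 has {H,He,Li,B,N}; column 4 has {H,Li,B,C,N} → Be.
Cell (r1,c5): row 1 has {H,He,Li,Be,B,N}; column 5 has {Be,B} → C.
Cell (r2,c1): row 2 has {H,He,Be,B,C}; column 1 has {H,He,Be,B,C,N} → Li.
Cell (r2,c7): row 2 has {H,He,Li,Be,B,C}; column 7 has {He,Li,Be,B} → N.
Cell (r3,c3): row 3 has {Be,B,C}; column 3 has {H,He,Be,B,N} → Li.
Cell (r3,c4): row 3 has {Li,Be,B,C}; column 4 has {H,Li,Be,B,C,N} → He.
Cell (r3,c6): row 3 has {He,Li,Be,B,C}; column 6 has {Li,Be,C,N} → H.
Cell (r4,c6): row 4 has {H,Li,Be,B,N}; column 6 has {H,Li,Be,C,N} → He.
Cell (r4,c7): row 4 has {H,He,Li,Be,B,N}; column 7 has {He,Li,Be,B,N} → C.
Cell (r5,c5): row 5 has {He,Li,Be,B,C,N}; column 5 has {Be,B,C} → H.
Cell (r6,c3): row 6 has {Li,Be,N}; column 3 has {H,He,Li,Be,B,N} → C.
Cell (r6,c5): row 6 has {Li,Be,C,N}; column 5 has {H,Be,B,C} → He.
Cell (r6,c6): row 6 has {He,Li,Be,C,N}; column 6 has {H,He,Li,Be,C,N} → B.
Cell (r6,c7): row 6 has {He,Li,Be,B,C,N}; column 7 has {He,Li,Be,B,C,N} → H.
Cell (r7,c2): row 7 has {H,He,Be,B,N}; column 2 has {H,He,Li,Be,B,N} → C.
Cell (r7,c5): row 7 has {H,He,Be,B,C,N}; column 5 has {H,He,Be,B,C} → Li.
Cell (r3,c5): row 3 has {H,He,Li,Be,B,C}; column 5 has {H,He,Li,Be,B,C} → N.

He H B Be C N Li / Li B He H Be C N / C Be Li He N H B / H Li Be N B He C / B He N C H Li Be / Be N C Li He B H / N C H B Li Be He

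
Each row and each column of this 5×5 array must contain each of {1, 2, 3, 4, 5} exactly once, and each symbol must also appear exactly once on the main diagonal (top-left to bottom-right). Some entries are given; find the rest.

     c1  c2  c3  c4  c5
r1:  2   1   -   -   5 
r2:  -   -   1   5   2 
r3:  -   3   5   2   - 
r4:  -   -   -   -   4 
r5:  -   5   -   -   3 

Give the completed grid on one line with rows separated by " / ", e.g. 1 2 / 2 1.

(r2,c2) = 4
(r3,c5) = 1
(r4,c2) = 2
(r4,c3) = 3
(r4,c4) = 1
(r5,c4) = 4
(r1,c3) = 4
(r1,c4) = 3
(r2,c1) = 3
(r3,c1) = 4
(r4,c1) = 5
(r5,c1) = 1
(r5,c3) = 2

2 1 4 3 5 / 3 4 1 5 2 / 4 3 5 2 1 / 5 2 3 1 4 / 1 5 2 4 3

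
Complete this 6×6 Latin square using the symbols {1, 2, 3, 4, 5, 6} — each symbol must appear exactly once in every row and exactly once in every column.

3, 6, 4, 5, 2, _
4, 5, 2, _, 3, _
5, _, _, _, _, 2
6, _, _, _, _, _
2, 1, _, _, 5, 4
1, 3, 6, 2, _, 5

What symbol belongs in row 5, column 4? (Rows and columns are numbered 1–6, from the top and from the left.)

6

(r1,c6): row 1 has {2,3,4,5,6}; column 6 has {2,4,5}, so it must be 1.
(r2,c6): row 2 has {2,3,4,5}; column 6 has {1,2,4,5}, so it must be 6.
(r3,c2): row 3 has {2,5}; column 2 has {1,3,5,6}, so it must be 4.
(r4,c2): row 4 has {6}; column 2 has {1,3,4,5,6}, so it must be 2.
(r4,c6): row 4 has {2,6}; column 6 has {1,2,4,5,6}, so it must be 3.
(r5,c3): row 5 has {1,2,4,5}; column 3 has {2,4,6}, so it must be 3.
(r5,c4): row 5 has {1,2,3,4,5}; column 4 has {2,5}, so it must be 6.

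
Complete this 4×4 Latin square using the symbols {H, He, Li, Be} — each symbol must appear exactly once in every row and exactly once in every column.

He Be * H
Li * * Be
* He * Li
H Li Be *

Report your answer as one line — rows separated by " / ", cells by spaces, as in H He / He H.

He Be Li H / Li H He Be / Be He H Li / H Li Be He

Cell (r1,c3): row 1 has {H,He,Be}; column 3 has {Be} → Li.
Cell (r2,c2): row 2 has {Li,Be}; column 2 has {He,Li,Be} → H.
Cell (r2,c3): row 2 has {H,Li,Be}; column 3 has {Li,Be} → He.
Cell (r3,c1): row 3 has {He,Li}; column 1 has {H,He,Li} → Be.
Cell (r3,c3): row 3 has {He,Li,Be}; column 3 has {He,Li,Be} → H.
Cell (r4,c4): row 4 has {H,Li,Be}; column 4 has {H,Li,Be} → He.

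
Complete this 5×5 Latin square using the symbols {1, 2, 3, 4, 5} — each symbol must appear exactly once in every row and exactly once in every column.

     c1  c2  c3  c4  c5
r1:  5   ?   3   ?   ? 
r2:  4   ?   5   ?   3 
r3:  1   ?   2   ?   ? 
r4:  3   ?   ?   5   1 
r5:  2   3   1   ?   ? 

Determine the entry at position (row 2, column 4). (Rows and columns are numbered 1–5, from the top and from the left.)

(r4,c3): row 4 has {1,3,5}; column 3 has {1,2,3,5}, so it must be 4.
(r5,c4): row 5 has {1,2,3}; column 4 has {5}, so it must be 4.
(r5,c5): row 5 has {1,2,3,4}; column 5 has {1,3}, so it must be 5.
(r3,c4): row 3 has {1,2}; column 4 has {4,5}, so it must be 3.
(r3,c5): row 3 has {1,2,3}; column 5 has {1,3,5}, so it must be 4.
(r4,c2): row 4 has {1,3,4,5}; column 2 has {3}, so it must be 2.
(r1,c5): row 1 has {3,5}; column 5 has {1,3,4,5}, so it must be 2.
(r2,c2): row 2 has {3,4,5}; column 2 has {2,3}, so it must be 1.
(r2,c4): row 2 has {1,3,4,5}; column 4 has {3,4,5}, so it must be 2.

2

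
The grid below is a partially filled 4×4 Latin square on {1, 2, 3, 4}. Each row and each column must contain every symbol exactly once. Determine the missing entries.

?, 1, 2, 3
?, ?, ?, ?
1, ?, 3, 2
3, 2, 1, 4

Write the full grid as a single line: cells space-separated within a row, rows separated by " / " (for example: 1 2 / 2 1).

Cell (r1,c1): row 1 has {1,2,3}; column 1 has {1,3} → 4.
Cell (r2,c1): row 2 is empty so far; column 1 has {1,3,4} → 2.
Cell (r2,c3): row 2 has {2}; column 3 has {1,2,3} → 4.
Cell (r2,c4): row 2 has {2,4}; column 4 has {2,3,4} → 1.
Cell (r3,c2): row 3 has {1,2,3}; column 2 has {1,2} → 4.
Cell (r2,c2): row 2 has {1,2,4}; column 2 has {1,2,4} → 3.

4 1 2 3 / 2 3 4 1 / 1 4 3 2 / 3 2 1 4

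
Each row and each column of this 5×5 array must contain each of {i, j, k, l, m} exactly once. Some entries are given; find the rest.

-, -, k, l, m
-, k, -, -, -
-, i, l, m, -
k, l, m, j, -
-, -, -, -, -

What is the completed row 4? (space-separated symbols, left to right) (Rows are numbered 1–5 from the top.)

row 1 has {k,l,m}; column 2 has {i,k,l} — only j is left for (r1,c2).
row 2 has {k}; column 4 has {j,l,m} — only i is left for (r2,c4).
row 3 has {i,l,m}; column 1 has {k} — only j is left for (r3,c1).
row 3 has {i,j,l,m}; column 5 has {m} — only k is left for (r3,c5).
row 4 has {j,k,l,m}; column 5 has {k,m} — only i is left for (r4,c5).

k l m j i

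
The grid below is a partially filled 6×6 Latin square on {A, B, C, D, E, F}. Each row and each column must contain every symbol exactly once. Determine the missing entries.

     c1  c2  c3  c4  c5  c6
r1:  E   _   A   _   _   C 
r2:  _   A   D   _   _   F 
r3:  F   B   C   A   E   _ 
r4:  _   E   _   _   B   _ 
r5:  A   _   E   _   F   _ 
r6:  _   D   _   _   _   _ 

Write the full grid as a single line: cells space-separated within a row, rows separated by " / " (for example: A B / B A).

E F A B D C / B A D E C F / F B C A E D / D E F C B A / A C E D F B / C D B F A E

(r1,c2) = F
(r1,c5) = D
(r2,c5) = C
(r3,c6) = D
(r4,c3) = F
(r4,c6) = A
(r5,c2) = C
(r5,c6) = B
(r6,c3) = B
(r6,c5) = A
(r6,c6) = E
(r1,c4) = B
(r2,c1) = B
(r2,c4) = E
(r5,c4) = D
(r6,c1) = C
(r6,c4) = F
(r4,c1) = D
(r4,c4) = C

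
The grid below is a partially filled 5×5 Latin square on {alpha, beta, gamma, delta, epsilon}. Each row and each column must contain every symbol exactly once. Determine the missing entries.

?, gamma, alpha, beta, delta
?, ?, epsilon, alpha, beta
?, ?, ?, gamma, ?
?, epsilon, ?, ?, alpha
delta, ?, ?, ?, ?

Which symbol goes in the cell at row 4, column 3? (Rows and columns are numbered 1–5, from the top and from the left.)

gamma

Cell (r1,c1): row 1 has {alpha,beta,gamma,delta}; column 1 has {delta} → epsilon.
Cell (r2,c1): row 2 has {alpha,beta,epsilon}; column 1 has {delta,epsilon} → gamma.
Cell (r2,c2): row 2 has {alpha,beta,gamma,epsilon}; column 2 has {gamma,epsilon} → delta.
Cell (r3,c5): row 3 has {gamma}; column 5 has {alpha,beta,delta} → epsilon.
Cell (r4,c1): row 4 has {alpha,epsilon}; column 1 has {gamma,delta,epsilon} → beta.
Cell (r4,c4): row 4 has {alpha,beta,epsilon}; column 4 has {alpha,beta,gamma} → delta.
Cell (r5,c4): row 5 has {delta}; column 4 has {alpha,beta,gamma,delta} → epsilon.
Cell (r5,c5): row 5 has {delta,epsilon}; column 5 has {alpha,beta,delta,epsilon} → gamma.
Cell (r3,c1): row 3 has {gamma,epsilon}; column 1 has {beta,gamma,delta,epsilon} → alpha.
Cell (r3,c2): row 3 has {alpha,gamma,epsilon}; column 2 has {gamma,delta,epsilon} → beta.
Cell (r3,c3): row 3 has {alpha,beta,gamma,epsilon}; column 3 has {alpha,epsilon} → delta.
Cell (r4,c3): row 4 has {alpha,beta,delta,epsilon}; column 3 has {alpha,delta,epsilon} → gamma.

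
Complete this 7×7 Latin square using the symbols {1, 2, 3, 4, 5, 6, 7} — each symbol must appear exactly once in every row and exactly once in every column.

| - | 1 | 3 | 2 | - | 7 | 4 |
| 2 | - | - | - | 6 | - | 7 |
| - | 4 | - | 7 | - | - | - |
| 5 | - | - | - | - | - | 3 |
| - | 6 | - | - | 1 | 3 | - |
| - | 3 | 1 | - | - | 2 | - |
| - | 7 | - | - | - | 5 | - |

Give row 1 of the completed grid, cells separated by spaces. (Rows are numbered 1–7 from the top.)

(r1,c1) = 6
(r1,c5) = 5

6 1 3 2 5 7 4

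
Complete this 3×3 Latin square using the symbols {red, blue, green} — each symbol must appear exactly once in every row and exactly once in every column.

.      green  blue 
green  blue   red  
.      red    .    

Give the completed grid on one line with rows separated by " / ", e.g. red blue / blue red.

red green blue / green blue red / blue red green

(r1,c1) = red
(r3,c1) = blue
(r3,c3) = green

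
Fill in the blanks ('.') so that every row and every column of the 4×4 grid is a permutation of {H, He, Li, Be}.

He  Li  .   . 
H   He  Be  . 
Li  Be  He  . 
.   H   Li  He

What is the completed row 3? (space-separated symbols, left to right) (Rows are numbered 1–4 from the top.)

Li Be He H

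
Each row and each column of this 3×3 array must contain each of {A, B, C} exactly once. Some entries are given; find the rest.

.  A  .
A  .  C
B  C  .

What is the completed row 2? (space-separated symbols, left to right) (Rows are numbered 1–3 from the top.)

A B C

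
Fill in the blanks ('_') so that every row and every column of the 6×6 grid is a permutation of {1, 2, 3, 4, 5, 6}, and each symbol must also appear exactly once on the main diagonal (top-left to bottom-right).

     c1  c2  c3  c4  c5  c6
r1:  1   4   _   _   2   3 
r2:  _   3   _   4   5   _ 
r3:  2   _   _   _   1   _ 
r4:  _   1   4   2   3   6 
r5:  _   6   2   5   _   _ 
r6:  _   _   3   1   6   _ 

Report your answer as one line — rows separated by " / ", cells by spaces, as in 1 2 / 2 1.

1 4 5 6 2 3 / 6 3 1 4 5 2 / 2 5 6 3 1 4 / 5 1 4 2 3 6 / 3 6 2 5 4 1 / 4 2 3 1 6 5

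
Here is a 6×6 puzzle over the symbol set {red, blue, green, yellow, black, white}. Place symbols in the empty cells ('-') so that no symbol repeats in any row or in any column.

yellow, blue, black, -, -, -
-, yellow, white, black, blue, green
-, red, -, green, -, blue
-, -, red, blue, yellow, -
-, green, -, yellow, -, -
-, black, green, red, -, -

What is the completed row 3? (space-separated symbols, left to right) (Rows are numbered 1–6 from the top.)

(r1,c4) = white
(r1,c6) = red
(r2,c1) = red
(r3,c3) = yellow
(r4,c2) = white
(r4,c6) = black
(r5,c3) = blue
(r5,c6) = white
(r6,c5) = white
(r6,c6) = yellow
(r1,c5) = green
(r3,c5) = black
(r4,c1) = green
(r5,c1) = black
(r5,c5) = red
(r6,c1) = blue
(r3,c1) = white

white red yellow green black blue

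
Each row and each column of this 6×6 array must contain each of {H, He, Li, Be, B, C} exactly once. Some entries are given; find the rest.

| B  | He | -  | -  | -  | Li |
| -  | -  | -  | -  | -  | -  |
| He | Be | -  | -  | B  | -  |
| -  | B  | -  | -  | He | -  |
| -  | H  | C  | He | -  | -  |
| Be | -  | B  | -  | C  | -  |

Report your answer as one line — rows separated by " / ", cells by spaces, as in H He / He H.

B He Be C H Li / H C He B Li Be / He Be H Li B C / C B Li Be He H / Li H C He Be B / Be Li B H C He

At row 5, column 1: row 5 has {H,He,C}; column 1 has {He,Be,B}; that leaves Li.
At row 5, column 5: row 5 has {H,He,Li,C}; column 5 has {He,B,C}; that leaves Be.
At row 5, column 6: row 5 has {H,He,Li,Be,C}; column 6 has {Li}; that leaves B.
At row 6, column 2: row 6 has {Be,B,C}; column 2 has {H,He,Be,B}; that leaves Li.
At row 6, column 4: row 6 has {Li,Be,B,C}; column 4 has {He}; that leaves H.
At row 6, column 6: row 6 has {H,Li,Be,B,C}; column 6 has {Li,B}; that leaves He.
At row 1, column 5: row 1 has {He,Li,B}; column 5 has {He,Be,B,C}; that leaves H.
At row 2, column 2: row 2 is empty so far; column 2 has {H,He,Li,Be,B}; that leaves C.
At row 2, column 5: row 2 has {C}; column 5 has {H,He,Be,B,C}; that leaves Li.
At row 1, column 3: row 1 has {H,He,Li,B}; column 3 has {B,C}; that leaves Be.
At row 1, column 4: row 1 has {H,He,Li,Be,B}; column 4 has {H,He}; that leaves C.
At row 2, column 1: row 2 has {Li,C}; column 1 has {He,Li,Be,B}; that leaves H.
At row 2, column 3: row 2 has {H,Li,C}; column 3 has {Be,B,C}; that leaves He.
At row 2, column 6: row 2 has {H,He,Li,C}; column 6 has {He,Li,B}; that leaves Be.
At row 3, column 4: row 3 has {He,Be,B}; column 4 has {H,He,C}; that leaves Li.
At row 4, column 1: row 4 has {He,B}; column 1 has {H,He,Li,Be,B}; that leaves C.
At row 4, column 4: row 4 has {He,B,C}; column 4 has {H,He,Li,C}; that leaves Be.
At row 4, column 6: row 4 has {He,Be,B,C}; column 6 has {He,Li,Be,B}; that leaves H.
At row 2, column 4: row 2 has {H,He,Li,Be,C}; column 4 has {H,He,Li,Be,C}; that leaves B.
At row 3, column 3: row 3 has {He,Li,Be,B}; column 3 has {He,Be,B,C}; that leaves H.
At row 3, column 6: row 3 has {H,He,Li,Be,B}; column 6 has {H,He,Li,Be,B}; that leaves C.
At row 4, column 3: row 4 has {H,He,Be,B,C}; column 3 has {H,He,Be,B,C}; that leaves Li.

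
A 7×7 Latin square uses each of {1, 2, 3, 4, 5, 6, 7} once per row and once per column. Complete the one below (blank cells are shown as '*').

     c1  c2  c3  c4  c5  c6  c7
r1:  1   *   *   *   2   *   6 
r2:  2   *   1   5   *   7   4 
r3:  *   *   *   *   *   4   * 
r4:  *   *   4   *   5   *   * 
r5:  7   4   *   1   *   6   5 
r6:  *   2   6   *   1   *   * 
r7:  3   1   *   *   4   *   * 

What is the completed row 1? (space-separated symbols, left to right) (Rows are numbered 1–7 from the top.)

(r4,c1): row 4 has {4,5}; column 1 has {1,2,3,7}, so it must be 6.
(r5,c5): row 5 has {1,4,5,6,7}; column 5 has {1,2,4,5}, so it must be 3.
(r2,c5): row 2 has {1,2,4,5,7}; column 5 has {1,2,3,4,5}, so it must be 6.
(r3,c1): row 3 has {4}; column 1 has {1,2,3,6,7}, so it must be 5.
(r3,c5): row 3 has {4,5}; column 5 has {1,2,3,4,5,6}, so it must be 7.
(r5,c3): row 5 has {1,3,4,5,6,7}; column 3 has {1,4,6}, so it must be 2.
(r6,c1): row 6 has {1,2,6}; column 1 has {1,2,3,5,6,7}, so it must be 4.
(r2,c2): row 2 has {1,2,4,5,6,7}; column 2 has {1,2,4}, so it must be 3.
(r3,c2): row 3 has {4,5,7}; column 2 has {1,2,3,4}, so it must be 6.
(r3,c3): row 3 has {4,5,6,7}; column 3 has {1,2,4,6}, so it must be 3.
(r3,c4): row 3 has {3,4,5,6,7}; column 4 has {1,5}, so it must be 2.
(r3,c7): row 3 has {2,3,4,5,6,7}; column 7 has {4,5,6}, so it must be 1.
(r4,c2): row 4 has {4,5,6}; column 2 has {1,2,3,4,6}, so it must be 7.
(r4,c4): row 4 has {4,5,6,7}; column 4 has {1,2,5}, so it must be 3.
(r4,c7): row 4 has {3,4,5,6,7}; column 7 has {1,4,5,6}, so it must be 2.
(r6,c4): row 6 has {1,2,4,6}; column 4 has {1,2,3,5}, so it must be 7.
(r6,c7): row 6 has {1,2,4,6,7}; column 7 has {1,2,4,5,6}, so it must be 3.
(r7,c4): row 7 has {1,3,4}; column 4 has {1,2,3,5,7}, so it must be 6.
(r7,c7): row 7 has {1,3,4,6}; column 7 has {1,2,3,4,5,6}, so it must be 7.
(r1,c2): row 1 has {1,2,6}; column 2 has {1,2,3,4,6,7}, so it must be 5.
(r1,c3): row 1 has {1,2,5,6}; column 3 has {1,2,3,4,6}, so it must be 7.
(r1,c4): row 1 has {1,2,5,6,7}; column 4 has {1,2,3,5,6,7}, so it must be 4.
(r1,c6): row 1 has {1,2,4,5,6,7}; column 6 has {4,6,7}, so it must be 3.

1 5 7 4 2 3 6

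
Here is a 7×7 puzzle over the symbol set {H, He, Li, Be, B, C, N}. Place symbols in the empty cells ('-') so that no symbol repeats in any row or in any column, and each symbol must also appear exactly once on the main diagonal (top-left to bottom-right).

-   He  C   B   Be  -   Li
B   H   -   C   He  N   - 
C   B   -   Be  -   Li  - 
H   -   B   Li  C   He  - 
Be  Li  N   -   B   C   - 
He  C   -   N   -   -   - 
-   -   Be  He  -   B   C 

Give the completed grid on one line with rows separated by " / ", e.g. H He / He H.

Cell (r1,c1): row 1 has {He,Li,Be,B,C}; column 1 has {H,He,Be,B,C}; the diagonal has {H,Li,B,C} → N.
Cell (r1,c6): row 1 has {He,Li,Be,B,C,N}; column 6 has {He,Li,B,C,N} → H.
Cell (r2,c3): row 2 has {H,He,B,C,N}; column 3 has {Be,B,C,N} → Li.
Cell (r2,c7): row 2 has {H,He,Li,B,C,N}; column 7 has {Li,C} → Be.
Cell (r3,c3): row 3 has {Li,Be,B,C}; column 3 has {Li,Be,B,C,N}; the diagonal has {H,Li,B,C,N} → He.
Cell (r4,c7): row 4 has {H,He,Li,B,C}; column 7 has {Li,Be,C} → N.
Cell (r5,c4): row 5 has {Li,Be,B,C,N}; column 4 has {He,Li,Be,B,C,N} → H.
Cell (r5,c7): row 5 has {H,Li,Be,B,C,N}; column 7 has {Li,Be,C,N} → He.
Cell (r6,c3): row 6 has {He,C,N}; column 3 has {He,Li,Be,B,C,N} → H.
Cell (r6,c5): row 6 has {H,He,C,N}; column 5 has {He,Be,B,C} → Li.
Cell (r6,c6): row 6 has {H,He,Li,C,N}; column 6 has {H,He,Li,B,C,N}; the diagonal has {H,He,Li,B,C,N} → Be.
Cell (r6,c7): row 6 has {H,He,Li,Be,C,N}; column 7 has {He,Li,Be,C,N} → B.
Cell (r7,c1): row 7 has {He,Be,B,C}; column 1 has {H,He,Be,B,C,N} → Li.
Cell (r7,c2): row 7 has {He,Li,Be,B,C}; column 2 has {H,He,Li,B,C} → N.
Cell (r7,c5): row 7 has {He,Li,Be,B,C,N}; column 5 has {He,Li,Be,B,C} → H.
Cell (r3,c5): row 3 has {He,Li,Be,B,C}; column 5 has {H,He,Li,Be,B,C} → N.
Cell (r3,c7): row 3 has {He,Li,Be,B,C,N}; column 7 has {He,Li,Be,B,C,N} → H.
Cell (r4,c2): row 4 has {H,He,Li,B,C,N}; column 2 has {H,He,Li,B,C,N} → Be.

N He C B Be H Li / B H Li C He N Be / C B He Be N Li H / H Be B Li C He N / Be Li N H B C He / He C H N Li Be B / Li N Be He H B C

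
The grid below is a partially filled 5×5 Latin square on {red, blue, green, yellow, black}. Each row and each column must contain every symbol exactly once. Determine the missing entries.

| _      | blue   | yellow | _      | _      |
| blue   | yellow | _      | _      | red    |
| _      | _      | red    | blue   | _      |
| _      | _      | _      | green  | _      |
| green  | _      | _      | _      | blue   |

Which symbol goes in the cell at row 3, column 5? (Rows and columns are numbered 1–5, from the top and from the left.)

black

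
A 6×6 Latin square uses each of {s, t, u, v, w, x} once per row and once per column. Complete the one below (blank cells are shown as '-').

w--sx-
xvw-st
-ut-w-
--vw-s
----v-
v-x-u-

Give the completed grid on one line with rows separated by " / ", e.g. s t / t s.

w t u s x v / x v w u s t / s u t v w x / u x v w t s / t w s x v u / v s x t u w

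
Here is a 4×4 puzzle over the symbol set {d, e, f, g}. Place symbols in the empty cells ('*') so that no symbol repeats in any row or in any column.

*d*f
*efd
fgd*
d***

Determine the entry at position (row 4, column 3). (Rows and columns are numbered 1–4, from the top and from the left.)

e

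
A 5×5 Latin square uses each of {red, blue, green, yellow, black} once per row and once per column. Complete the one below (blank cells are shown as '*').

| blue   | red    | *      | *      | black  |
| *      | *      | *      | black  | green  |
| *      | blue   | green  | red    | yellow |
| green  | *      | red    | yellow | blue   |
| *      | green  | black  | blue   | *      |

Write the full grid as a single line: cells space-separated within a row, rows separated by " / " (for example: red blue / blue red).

blue red yellow green black / red yellow blue black green / black blue green red yellow / green black red yellow blue / yellow green black blue red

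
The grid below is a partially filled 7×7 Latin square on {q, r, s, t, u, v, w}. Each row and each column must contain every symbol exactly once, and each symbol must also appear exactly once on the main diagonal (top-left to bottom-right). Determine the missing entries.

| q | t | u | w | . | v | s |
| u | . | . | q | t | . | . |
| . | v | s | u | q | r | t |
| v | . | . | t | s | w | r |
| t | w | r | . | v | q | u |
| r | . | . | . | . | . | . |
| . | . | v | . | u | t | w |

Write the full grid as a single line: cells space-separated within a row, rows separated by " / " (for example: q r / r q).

row 1 has {q,s,t,u,v,w}; column 5 has {q,s,t,u,v} — only r is left for (r1,c5).
row 2 has {q,t,u}; column 2 has {t,v,w}; the diagonal has {q,s,t,v,w} — only r is left for (r2,c2).
row 2 has {q,r,t,u}; column 3 has {r,s,u,v} — only w is left for (r2,c3).
row 2 has {q,r,t,u,w}; column 6 has {q,r,t,v,w} — only s is left for (r2,c6).
row 2 has {q,r,s,t,u,w}; column 7 has {r,s,t,u,w} — only v is left for (r2,c7).
row 3 has {q,r,s,t,u,v}; column 1 has {q,r,t,u,v} — only w is left for (r3,c1).
row 4 has {r,s,t,v,w}; column 3 has {r,s,u,v,w} — only q is left for (r4,c3).
row 5 has {q,r,t,u,v,w}; column 4 has {q,t,u,w} — only s is left for (r5,c4).
row 6 has {r}; column 3 has {q,r,s,u,v,w} — only t is left for (r6,c3).
row 6 has {r,t}; column 4 has {q,s,t,u,w} — only v is left for (r6,c4).
row 6 has {r,t,v}; column 5 has {q,r,s,t,u,v} — only w is left for (r6,c5).
row 6 has {r,t,v,w}; column 6 has {q,r,s,t,v,w}; the diagonal has {q,r,s,t,v,w} — only u is left for (r6,c6).
row 6 has {r,t,u,v,w}; column 7 has {r,s,t,u,v,w} — only q is left for (r6,c7).
row 7 has {t,u,v,w}; column 1 has {q,r,t,u,v,w} — only s is left for (r7,c1).
row 7 has {s,t,u,v,w}; column 2 has {r,t,v,w} — only q is left for (r7,c2).
row 7 has {q,s,t,u,v,w}; column 4 has {q,s,t,u,v,w} — only r is left for (r7,c4).
row 4 has {q,r,s,t,v,w}; column 2 has {q,r,t,v,w} — only u is left for (r4,c2).
row 6 has {q,r,t,u,v,w}; column 2 has {q,r,t,u,v,w} — only s is left for (r6,c2).

q t u w r v s / u r w q t s v / w v s u q r t / v u q t s w r / t w r s v q u / r s t v w u q / s q v r u t w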